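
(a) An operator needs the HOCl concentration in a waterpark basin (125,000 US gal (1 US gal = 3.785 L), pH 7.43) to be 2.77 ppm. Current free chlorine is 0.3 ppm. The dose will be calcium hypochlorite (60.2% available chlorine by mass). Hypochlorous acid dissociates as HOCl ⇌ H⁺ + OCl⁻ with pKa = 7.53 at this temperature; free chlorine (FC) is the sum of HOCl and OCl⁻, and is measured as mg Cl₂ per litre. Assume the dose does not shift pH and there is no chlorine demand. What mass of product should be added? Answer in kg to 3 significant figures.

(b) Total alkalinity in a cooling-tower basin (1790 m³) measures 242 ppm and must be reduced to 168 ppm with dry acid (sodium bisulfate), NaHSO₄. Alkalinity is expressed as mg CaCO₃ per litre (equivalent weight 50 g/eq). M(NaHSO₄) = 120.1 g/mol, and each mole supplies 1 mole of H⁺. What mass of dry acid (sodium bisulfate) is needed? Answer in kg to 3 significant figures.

(a) Volume: 125,000 US gal × 3.785 L/gal = 473,125 L.
(a) [OCl⁻]/[HOCl] = 10^(pH − pKa) = 10^(7.43 − 7.53) = 0.7943; fraction as HOCl = 1/(1 + 0.7943) = 0.5573.
(a) Free chlorine required for 2.77 ppm HOCl: 2.77 / 0.5573 = 4.97 ppm.
(a) FC to add: 4.97 − 0.3 = 4.67 mg/L as Cl₂.
(a) Cl₂ equivalent: 4.67 mg/L × 473,125 L = 2210 g.
(a) Product at 60.2% available Cl: 2210 / 0.602 = 3670 g.

(b) Volume: 1790 m³ = 1,790,000 L.
(b) Alkalinity to neutralize: (242 − 168) = 74 mg/L as CaCO₃ × 1,790,000 L = 132,500 g as CaCO₃.
(b) Equivalents of H⁺ required: 132,500 ÷ 50 g/eq = 2649 eq = 2649 mol NaHSO₄.
(b) Mass of NaHSO₄: 2649 × 120.1 = 318,200 g.

(a) 3.67 kg; (b) 318 kg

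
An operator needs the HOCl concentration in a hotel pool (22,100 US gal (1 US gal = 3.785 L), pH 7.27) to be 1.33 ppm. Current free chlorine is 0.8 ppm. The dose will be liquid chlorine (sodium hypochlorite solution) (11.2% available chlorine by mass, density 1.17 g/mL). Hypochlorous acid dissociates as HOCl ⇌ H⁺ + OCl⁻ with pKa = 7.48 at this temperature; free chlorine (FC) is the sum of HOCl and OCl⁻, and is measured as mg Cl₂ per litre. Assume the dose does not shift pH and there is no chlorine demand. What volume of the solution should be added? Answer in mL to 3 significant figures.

862 mL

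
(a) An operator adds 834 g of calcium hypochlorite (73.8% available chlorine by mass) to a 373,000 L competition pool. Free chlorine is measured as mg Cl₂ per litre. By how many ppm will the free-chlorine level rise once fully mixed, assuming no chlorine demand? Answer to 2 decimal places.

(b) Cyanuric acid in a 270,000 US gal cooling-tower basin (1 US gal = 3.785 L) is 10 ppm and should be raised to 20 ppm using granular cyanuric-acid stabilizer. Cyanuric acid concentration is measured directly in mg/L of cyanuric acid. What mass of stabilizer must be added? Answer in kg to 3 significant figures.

(a) 1.65 ppm; (b) 10.2 kg

(a) Available chlorine delivered: 834 g × 0.738 = 615.5 g as Cl₂.
(a) Concentration rise: 615.5 g / 373,000 L = 1.65 mg/L = 1.65 ppm.

(b) Volume: 270,000 US gal × 3.785 L/gal = 1,021,950 L.
(b) CYA to add: (20 − 10) = 10 mg/L × 1,021,950 L = 10,220 g cyanuric acid.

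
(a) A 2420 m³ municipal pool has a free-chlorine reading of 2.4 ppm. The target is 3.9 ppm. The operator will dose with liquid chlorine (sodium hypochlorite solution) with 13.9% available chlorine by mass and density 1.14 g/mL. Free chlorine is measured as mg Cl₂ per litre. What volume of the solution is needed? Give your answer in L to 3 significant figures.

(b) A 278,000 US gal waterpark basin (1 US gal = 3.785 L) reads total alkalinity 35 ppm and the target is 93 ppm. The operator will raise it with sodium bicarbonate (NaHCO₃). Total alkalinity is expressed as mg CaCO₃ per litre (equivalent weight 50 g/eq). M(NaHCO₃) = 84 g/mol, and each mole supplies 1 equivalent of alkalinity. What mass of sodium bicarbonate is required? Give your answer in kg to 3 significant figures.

(a) Volume: 2420 m³ = 2,420,000 L.
(a) Chlorine deficit: 3.9 − 2.4 = 1.5 ppm = 1.5 mg/L as Cl₂.
(a) Cl₂ equivalent needed: 1.5 mg/L × 2,420,000 L = 3,630,000 mg = 3630 g.
(a) Product at 13.9% available chlorine: 3630 / 0.139 = 26,120 g.
(a) Volume at density 1.14 g/mL: 26,120 g ÷ 1.14 g/mL = 22,910 mL.

(b) Volume: 278,000 US gal × 3.785 L/gal = 1,052,230 L.
(b) Alkalinity to add: (93 − 35) = 58 mg/L as CaCO₃ × 1,052,230 L = 61,030 g as CaCO₃.
(b) Equivalents: 61,030 g ÷ 50 g/eq = 1221 eq.
(b) NaHCO₃ supplies 1 eq per mole → 1221 mol.
(b) Mass: 1221 mol × 84 g/mol = 102,500 g.

(a) 22.9 L; (b) 103 kg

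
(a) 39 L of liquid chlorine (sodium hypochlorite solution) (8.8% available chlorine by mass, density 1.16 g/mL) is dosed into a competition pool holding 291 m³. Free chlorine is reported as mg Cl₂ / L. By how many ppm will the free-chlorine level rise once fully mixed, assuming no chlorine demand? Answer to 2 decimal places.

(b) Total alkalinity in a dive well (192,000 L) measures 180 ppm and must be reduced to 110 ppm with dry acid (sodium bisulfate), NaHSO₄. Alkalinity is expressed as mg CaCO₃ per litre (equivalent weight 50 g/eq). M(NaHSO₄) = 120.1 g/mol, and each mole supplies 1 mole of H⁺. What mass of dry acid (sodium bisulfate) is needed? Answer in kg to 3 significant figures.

(a) 13.68 ppm; (b) 32.3 kg

(a) Volume: 291 m³ = 291,000 L.
(a) Mass of solution: 39 L × 1000 mL/L × 1.16 g/mL = 45,240 g.
(a) Available chlorine delivered: 45,240 g × 0.088 = 3981 g as Cl₂.
(a) Concentration rise: 3981 g / 291,000 L = 13.68 mg/L = 13.68 ppm.

(b) Alkalinity to neutralize: (180 − 110) = 70 mg/L as CaCO₃ × 192,000 L = 13,440 g as CaCO₃.
(b) Equivalents of H⁺ required: 13,440 ÷ 50 g/eq = 268.8 eq = 268.8 mol NaHSO₄.
(b) Mass of NaHSO₄: 268.8 × 120.1 = 32,280 g.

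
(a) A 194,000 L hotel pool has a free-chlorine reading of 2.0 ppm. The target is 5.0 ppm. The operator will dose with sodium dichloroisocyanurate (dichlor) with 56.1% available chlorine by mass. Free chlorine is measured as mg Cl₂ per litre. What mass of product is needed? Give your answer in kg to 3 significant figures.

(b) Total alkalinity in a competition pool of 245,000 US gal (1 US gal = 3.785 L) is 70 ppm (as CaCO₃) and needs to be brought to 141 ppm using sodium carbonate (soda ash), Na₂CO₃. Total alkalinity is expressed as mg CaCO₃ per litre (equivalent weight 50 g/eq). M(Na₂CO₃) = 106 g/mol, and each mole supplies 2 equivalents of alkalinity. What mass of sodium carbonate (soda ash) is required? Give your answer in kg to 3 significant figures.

(a) Chlorine deficit: 5.0 − 2.0 = 3 ppm = 3 mg/L as Cl₂.
(a) Cl₂ equivalent needed: 3 mg/L × 194,000 L = 582,000 mg = 582 g.
(a) Product at 56.1% available chlorine: 582 / 0.561 = 1037 g.

(b) Volume: 245,000 US gal × 3.785 L/gal = 927,325 L.
(b) Alkalinity to add: (141 − 70) = 71 mg/L as CaCO₃ × 927,325 L = 65,840 g as CaCO₃.
(b) Equivalents: 65,840 g ÷ 50 g/eq = 1317 eq.
(b) Each mole of Na₂CO₃ supplies 2 eq, so 1317 / 2 = 658.4 mol.
(b) Mass: 658.4 mol × 106 g/mol = 69,790 g.

(a) 1.04 kg; (b) 69.8 kg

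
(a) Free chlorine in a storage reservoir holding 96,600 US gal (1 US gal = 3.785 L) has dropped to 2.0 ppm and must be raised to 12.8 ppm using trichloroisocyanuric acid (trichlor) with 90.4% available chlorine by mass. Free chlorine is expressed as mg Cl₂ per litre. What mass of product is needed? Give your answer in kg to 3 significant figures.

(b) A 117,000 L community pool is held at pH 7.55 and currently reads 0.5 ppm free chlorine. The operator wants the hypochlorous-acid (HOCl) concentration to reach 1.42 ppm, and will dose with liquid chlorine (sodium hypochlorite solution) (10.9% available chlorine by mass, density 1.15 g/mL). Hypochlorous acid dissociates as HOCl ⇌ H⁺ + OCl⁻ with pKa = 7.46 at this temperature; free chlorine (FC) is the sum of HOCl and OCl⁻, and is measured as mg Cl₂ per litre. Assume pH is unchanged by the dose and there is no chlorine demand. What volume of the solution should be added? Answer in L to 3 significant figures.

(a) Volume: 96,600 US gal × 3.785 L/gal = 365,631 L.
(a) Chlorine deficit: 12.8 − 2.0 = 10.8 ppm = 10.8 mg/L as Cl₂.
(a) Cl₂ equivalent needed: 10.8 mg/L × 365,631 L = 3,949,000 mg = 3949 g.
(a) Product at 90.4% available chlorine: 3949 / 0.904 = 4368 g.

(b) [OCl⁻]/[HOCl] = 10^(pH − pKa) = 10^(7.55 − 7.46) = 1.23; fraction as HOCl = 1/(1 + 1.23) = 0.4484.
(b) Free chlorine required for 1.42 ppm HOCl: 1.42 / 0.4484 = 3.167 ppm.
(b) FC to add: 3.167 − 0.5 = 2.667 mg/L as Cl₂.
(b) Cl₂ equivalent: 2.667 mg/L × 117,000 L = 312 g.
(b) Product at 10.9% available Cl: 312 / 0.109 = 2863 g.
(b) Volume: 2863 g ÷ 1.15 g/mL = 2489 mL.

(a) 4.37 kg; (b) 2.49 L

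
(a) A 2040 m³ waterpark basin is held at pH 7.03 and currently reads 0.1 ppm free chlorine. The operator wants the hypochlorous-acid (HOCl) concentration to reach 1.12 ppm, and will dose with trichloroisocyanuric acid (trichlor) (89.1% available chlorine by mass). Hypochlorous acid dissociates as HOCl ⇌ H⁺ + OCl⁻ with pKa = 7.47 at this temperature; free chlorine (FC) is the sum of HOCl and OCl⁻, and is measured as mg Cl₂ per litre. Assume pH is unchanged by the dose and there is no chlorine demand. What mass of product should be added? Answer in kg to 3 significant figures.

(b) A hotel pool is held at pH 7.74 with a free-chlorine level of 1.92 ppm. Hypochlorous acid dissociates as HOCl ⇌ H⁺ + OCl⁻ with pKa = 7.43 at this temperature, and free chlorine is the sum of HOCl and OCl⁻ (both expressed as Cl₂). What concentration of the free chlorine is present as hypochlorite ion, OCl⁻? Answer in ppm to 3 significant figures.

(a) Volume: 2040 m³ = 2,040,000 L.
(a) [OCl⁻]/[HOCl] = 10^(pH − pKa) = 10^(7.03 − 7.47) = 0.3631; fraction as HOCl = 1/(1 + 0.3631) = 0.7336.
(a) Free chlorine required for 1.12 ppm HOCl: 1.12 / 0.7336 = 1.527 ppm.
(a) FC to add: 1.527 − 0.1 = 1.427 mg/L as Cl₂.
(a) Cl₂ equivalent: 1.427 mg/L × 2,040,000 L = 2910 g.
(a) Product at 89.1% available Cl: 2910 / 0.891 = 3266 g.

(b) [OCl⁻]/[HOCl] = 10^(pH − pKa) = 10^(7.74 − 7.43) = 10^0.31 = 2.042.
(b) Fraction as HOCl = 1 / (1 + 2.042) = 0.3288.
(b) OCl⁻ = (1 − 0.3288) × 1.92 ppm = 1.289 ppm.

(a) 3.27 kg; (b) 1.29 ppm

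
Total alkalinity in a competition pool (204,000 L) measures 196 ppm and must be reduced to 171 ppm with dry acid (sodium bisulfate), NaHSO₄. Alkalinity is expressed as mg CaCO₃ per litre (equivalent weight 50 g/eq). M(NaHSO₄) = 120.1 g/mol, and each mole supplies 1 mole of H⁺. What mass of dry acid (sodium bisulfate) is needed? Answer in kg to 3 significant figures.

12.3 kg

Alkalinity to neutralize: (196 − 171) = 25 mg/L as CaCO₃ × 204,000 L = 5100 g as CaCO₃.
Equivalents of H⁺ required: 5100 ÷ 50 g/eq = 102 eq = 102 mol NaHSO₄.
Mass of NaHSO₄: 102 × 120.1 = 12,250 g.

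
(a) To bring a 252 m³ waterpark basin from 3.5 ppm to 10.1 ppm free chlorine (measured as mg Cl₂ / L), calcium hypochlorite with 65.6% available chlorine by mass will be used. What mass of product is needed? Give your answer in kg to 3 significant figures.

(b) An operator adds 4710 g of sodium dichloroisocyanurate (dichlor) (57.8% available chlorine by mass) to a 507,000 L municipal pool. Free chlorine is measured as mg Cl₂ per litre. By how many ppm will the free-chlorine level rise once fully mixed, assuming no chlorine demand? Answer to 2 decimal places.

(a) 2.54 kg; (b) 5.37 ppm

(a) Volume: 252 m³ = 252,000 L.
(a) Chlorine deficit: 10.1 − 3.5 = 6.6 ppm = 6.6 mg/L as Cl₂.
(a) Cl₂ equivalent needed: 6.6 mg/L × 252,000 L = 1,663,000 mg = 1663 g.
(a) Product at 65.6% available chlorine: 1663 / 0.656 = 2535 g.

(b) Available chlorine delivered: 4710 g × 0.578 = 2722 g as Cl₂.
(b) Concentration rise: 2722 g / 507,000 L = 5.37 mg/L = 5.37 ppm.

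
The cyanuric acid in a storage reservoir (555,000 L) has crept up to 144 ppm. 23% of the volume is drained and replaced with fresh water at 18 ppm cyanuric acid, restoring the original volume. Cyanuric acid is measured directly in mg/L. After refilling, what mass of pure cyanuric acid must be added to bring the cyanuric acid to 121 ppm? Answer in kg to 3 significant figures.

3.32 kg

After draining 23% and refilling: 144 × 0.77 + 18 × 0.23 = 115.02 ppm.
Deficit to target: 121 − 115.02 = 5.98 mg/L.
Mass: 5.98 mg/L × 555,000 L = 3319 g cyanuric acid.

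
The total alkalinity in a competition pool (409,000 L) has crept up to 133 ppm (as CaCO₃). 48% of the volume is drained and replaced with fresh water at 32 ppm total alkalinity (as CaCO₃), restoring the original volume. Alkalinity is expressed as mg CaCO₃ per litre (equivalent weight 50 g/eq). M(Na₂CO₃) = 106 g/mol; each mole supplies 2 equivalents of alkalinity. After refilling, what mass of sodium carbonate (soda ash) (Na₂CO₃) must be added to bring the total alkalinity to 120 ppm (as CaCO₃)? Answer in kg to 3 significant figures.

After draining 48% and refilling: 133 × 0.52 + 32 × 0.48 = 84.52 ppm.
Deficit to target: 120 − 84.52 = 35.48 mg/L.
As CaCO₃: 35.48 mg/L × 409,000 L = 14,510 g; ÷ 50 g/eq ÷ 2 = 145.1 mol Na₂CO₃.
Mass: 145.1 × 106 = 15,380 g.

15.4 kg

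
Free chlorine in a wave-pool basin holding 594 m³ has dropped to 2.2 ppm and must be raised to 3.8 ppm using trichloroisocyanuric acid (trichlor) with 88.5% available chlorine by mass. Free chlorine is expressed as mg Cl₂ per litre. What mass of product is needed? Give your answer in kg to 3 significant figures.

1.07 kg

Volume: 594 m³ = 594,000 L.
Chlorine deficit: 3.8 − 2.2 = 1.6 ppm = 1.6 mg/L as Cl₂.
Cl₂ equivalent needed: 1.6 mg/L × 594,000 L = 950,400 mg = 950.4 g.
Product at 88.5% available chlorine: 950.4 / 0.885 = 1074 g.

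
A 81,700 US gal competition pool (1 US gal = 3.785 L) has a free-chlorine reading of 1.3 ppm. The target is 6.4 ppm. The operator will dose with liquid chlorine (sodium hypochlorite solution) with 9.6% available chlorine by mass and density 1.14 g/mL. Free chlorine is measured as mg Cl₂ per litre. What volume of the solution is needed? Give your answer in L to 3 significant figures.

Volume: 81,700 US gal × 3.785 L/gal = 309,234 L.
Chlorine deficit: 6.4 − 1.3 = 5.1 ppm = 5.1 mg/L as Cl₂.
Cl₂ equivalent needed: 5.1 mg/L × 309,234 L = 1,577,000 mg = 1577 g.
Product at 9.6% available chlorine: 1577 / 0.096 = 16,430 g.
Volume at density 1.14 g/mL: 16,430 g ÷ 1.14 g/mL = 14,410 mL.

14.4 L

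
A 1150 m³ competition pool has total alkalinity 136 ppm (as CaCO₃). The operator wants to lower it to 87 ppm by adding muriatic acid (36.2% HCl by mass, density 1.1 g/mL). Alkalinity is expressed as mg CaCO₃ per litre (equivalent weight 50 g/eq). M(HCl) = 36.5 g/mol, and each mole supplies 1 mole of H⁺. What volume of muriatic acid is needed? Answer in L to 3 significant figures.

Volume: 1150 m³ = 1,150,000 L.
Alkalinity to neutralize: (136 − 87) = 49 mg/L as CaCO₃ × 1,150,000 L = 56,350 g as CaCO₃.
Equivalents of H⁺ required: 56,350 ÷ 50 g/eq = 1127 eq = 1127 mol HCl.
Mass of HCl: 1127 × 36.5 = 41,140 g.
Mass of 36.2% solution: 41,140 / 0.362 = 113,600 g.
Volume: 113,600 g ÷ 1.1 g/mL = 103,300 mL.

103 L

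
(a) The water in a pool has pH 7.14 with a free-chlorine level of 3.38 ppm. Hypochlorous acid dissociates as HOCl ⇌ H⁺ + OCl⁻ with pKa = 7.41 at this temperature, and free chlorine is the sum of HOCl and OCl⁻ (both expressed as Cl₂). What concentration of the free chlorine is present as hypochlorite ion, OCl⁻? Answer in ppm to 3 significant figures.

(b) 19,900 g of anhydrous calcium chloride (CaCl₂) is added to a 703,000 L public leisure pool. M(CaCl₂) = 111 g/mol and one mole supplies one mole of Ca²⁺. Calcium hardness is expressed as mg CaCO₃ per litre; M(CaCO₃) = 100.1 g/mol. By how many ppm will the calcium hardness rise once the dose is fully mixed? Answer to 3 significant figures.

(a) [OCl⁻]/[HOCl] = 10^(pH − pKa) = 10^(7.14 − 7.41) = 10^-0.27 = 0.537.
(a) Fraction as HOCl = 1 / (1 + 0.537) = 0.6506.
(a) OCl⁻ = (1 − 0.6506) × 3.38 ppm = 1.181 ppm.

(b) Moles of Ca²⁺: 19,900 g ÷ 111 g/mol = 179.3 mol.
(b) As CaCO₃: 179.3 mol × 100.1 g/mol = 17,950 g.
(b) Rise: 17,950 g / 703,000 L × 1000 = 25.53 mg/L.

(a) 1.18 ppm; (b) 25.5 ppm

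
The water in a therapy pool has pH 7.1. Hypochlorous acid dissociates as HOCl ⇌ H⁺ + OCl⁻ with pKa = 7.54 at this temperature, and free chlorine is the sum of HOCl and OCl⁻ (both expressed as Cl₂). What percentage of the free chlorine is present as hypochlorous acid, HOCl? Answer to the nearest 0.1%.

73.4%

[OCl⁻]/[HOCl] = 10^(pH − pKa) = 10^(7.1 − 7.54) = 10^-0.44 = 0.3631.
Fraction as HOCl = 1 / (1 + 0.3631) = 0.7336.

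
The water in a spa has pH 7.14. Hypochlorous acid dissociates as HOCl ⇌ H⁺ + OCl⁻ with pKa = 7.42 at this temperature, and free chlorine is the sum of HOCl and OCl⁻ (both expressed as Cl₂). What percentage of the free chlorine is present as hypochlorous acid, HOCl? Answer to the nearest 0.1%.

65.6%

[OCl⁻]/[HOCl] = 10^(pH − pKa) = 10^(7.14 − 7.42) = 10^-0.28 = 0.5248.
Fraction as HOCl = 1 / (1 + 0.5248) = 0.6558.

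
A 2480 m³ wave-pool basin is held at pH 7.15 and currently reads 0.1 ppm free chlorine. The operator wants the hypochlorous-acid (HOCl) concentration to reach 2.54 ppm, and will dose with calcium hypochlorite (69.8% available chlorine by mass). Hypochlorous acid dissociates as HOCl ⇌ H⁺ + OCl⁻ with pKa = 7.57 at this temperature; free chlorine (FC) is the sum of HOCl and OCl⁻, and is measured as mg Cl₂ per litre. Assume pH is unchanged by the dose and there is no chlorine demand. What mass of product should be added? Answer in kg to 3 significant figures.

Volume: 2480 m³ = 2,480,000 L.
[OCl⁻]/[HOCl] = 10^(pH − pKa) = 10^(7.15 − 7.57) = 0.3802; fraction as HOCl = 1/(1 + 0.3802) = 0.7245.
Free chlorine required for 2.54 ppm HOCl: 2.54 / 0.7245 = 3.506 ppm.
FC to add: 3.506 − 0.1 = 3.406 mg/L as Cl₂.
Cl₂ equivalent: 3.406 mg/L × 2,480,000 L = 8446 g.
Product at 69.8% available Cl: 8446 / 0.698 = 12,100 g.

12.1 kg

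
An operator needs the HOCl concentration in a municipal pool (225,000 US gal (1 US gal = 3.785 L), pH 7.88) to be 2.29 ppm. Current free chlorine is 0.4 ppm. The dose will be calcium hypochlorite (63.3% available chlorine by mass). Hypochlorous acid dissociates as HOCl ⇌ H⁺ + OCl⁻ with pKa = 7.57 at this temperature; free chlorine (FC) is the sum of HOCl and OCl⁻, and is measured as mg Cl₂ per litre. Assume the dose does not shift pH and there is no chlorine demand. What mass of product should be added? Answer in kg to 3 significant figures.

Volume: 225,000 US gal × 3.785 L/gal = 851,625 L.
[OCl⁻]/[HOCl] = 10^(pH − pKa) = 10^(7.88 − 7.57) = 2.042; fraction as HOCl = 1/(1 + 2.042) = 0.3288.
Free chlorine required for 2.29 ppm HOCl: 2.29 / 0.3288 = 6.966 ppm.
FC to add: 6.966 − 0.4 = 6.566 mg/L as Cl₂.
Cl₂ equivalent: 6.566 mg/L × 851,625 L = 5591 g.
Product at 63.3% available Cl: 5591 / 0.633 = 8833 g.

8.83 kg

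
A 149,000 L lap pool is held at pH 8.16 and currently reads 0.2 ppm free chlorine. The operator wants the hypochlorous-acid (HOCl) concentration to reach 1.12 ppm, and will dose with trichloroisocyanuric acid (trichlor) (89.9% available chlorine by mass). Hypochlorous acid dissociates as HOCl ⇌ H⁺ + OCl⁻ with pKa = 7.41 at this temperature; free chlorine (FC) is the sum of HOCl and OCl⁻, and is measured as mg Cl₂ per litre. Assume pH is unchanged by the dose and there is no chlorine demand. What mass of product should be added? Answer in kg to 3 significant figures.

1.20 kg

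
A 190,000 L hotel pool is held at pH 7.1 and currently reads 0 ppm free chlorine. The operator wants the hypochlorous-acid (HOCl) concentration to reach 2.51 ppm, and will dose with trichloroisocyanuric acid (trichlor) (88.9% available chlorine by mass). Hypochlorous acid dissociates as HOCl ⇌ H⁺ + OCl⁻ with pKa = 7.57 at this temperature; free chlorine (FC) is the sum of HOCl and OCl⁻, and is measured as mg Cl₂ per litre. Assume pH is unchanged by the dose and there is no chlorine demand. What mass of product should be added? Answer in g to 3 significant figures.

718 g

[OCl⁻]/[HOCl] = 10^(pH − pKa) = 10^(7.1 − 7.57) = 0.3388; fraction as HOCl = 1/(1 + 0.3388) = 0.7469.
Free chlorine required for 2.51 ppm HOCl: 2.51 / 0.7469 = 3.36 ppm.
FC to add: 3.36 − 0 = 3.36 mg/L as Cl₂.
Cl₂ equivalent: 3.36 mg/L × 190,000 L = 638.5 g.
Product at 88.9% available Cl: 638.5 / 0.889 = 718.2 g.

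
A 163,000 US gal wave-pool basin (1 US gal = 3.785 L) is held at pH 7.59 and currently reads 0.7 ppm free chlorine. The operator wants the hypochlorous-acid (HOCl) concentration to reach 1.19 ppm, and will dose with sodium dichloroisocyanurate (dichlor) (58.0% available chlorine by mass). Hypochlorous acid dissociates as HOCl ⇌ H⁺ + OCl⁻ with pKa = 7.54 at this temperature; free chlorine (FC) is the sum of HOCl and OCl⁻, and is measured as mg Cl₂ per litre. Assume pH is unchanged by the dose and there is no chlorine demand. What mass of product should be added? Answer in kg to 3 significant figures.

Volume: 163,000 US gal × 3.785 L/gal = 616,955 L.
[OCl⁻]/[HOCl] = 10^(pH − pKa) = 10^(7.59 − 7.54) = 1.122; fraction as HOCl = 1/(1 + 1.122) = 0.4712.
Free chlorine required for 1.19 ppm HOCl: 1.19 / 0.4712 = 2.525 ppm.
FC to add: 2.525 − 0.7 = 1.825 mg/L as Cl₂.
Cl₂ equivalent: 1.825 mg/L × 616,955 L = 1126 g.
Product at 58.0% available Cl: 1126 / 0.58 = 1941 g.

1.94 kg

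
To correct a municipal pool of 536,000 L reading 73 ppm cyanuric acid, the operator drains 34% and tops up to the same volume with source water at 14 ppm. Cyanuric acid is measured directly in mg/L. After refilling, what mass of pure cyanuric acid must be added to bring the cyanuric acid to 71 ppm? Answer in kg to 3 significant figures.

After draining 34% and refilling: 73 × 0.66 + 14 × 0.34 = 52.94 ppm.
Deficit to target: 71 − 52.94 = 18.06 mg/L.
Mass: 18.06 mg/L × 536,000 L = 9680 g cyanuric acid.

9.68 kg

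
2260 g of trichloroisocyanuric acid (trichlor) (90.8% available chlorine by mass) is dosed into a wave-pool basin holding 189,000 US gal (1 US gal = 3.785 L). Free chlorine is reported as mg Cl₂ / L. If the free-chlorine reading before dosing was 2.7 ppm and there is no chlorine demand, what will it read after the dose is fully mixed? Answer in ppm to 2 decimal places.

5.57 ppm

Volume: 189,000 US gal × 3.785 L/gal = 715,365 L.
Available chlorine delivered: 2260 g × 0.908 = 2052 g as Cl₂.
Concentration rise: 2052 g / 715,365 L = 2.869 mg/L = 2.87 ppm.
Final FC: 2.7 + 2.87 = 5.57 ppm.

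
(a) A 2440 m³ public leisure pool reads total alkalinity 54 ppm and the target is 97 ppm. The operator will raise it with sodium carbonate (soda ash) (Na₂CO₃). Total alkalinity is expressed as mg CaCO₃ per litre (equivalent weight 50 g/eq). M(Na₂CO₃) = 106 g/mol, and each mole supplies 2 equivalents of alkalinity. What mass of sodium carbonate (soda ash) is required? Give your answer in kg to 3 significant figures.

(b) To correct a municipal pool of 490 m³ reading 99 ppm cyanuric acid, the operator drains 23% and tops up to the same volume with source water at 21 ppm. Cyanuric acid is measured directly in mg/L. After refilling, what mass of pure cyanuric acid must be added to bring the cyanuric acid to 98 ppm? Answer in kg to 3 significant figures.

(a) 111 kg; (b) 8.30 kg

(a) Volume: 2440 m³ = 2,440,000 L.
(a) Alkalinity to add: (97 − 54) = 43 mg/L as CaCO₃ × 2,440,000 L = 104,900 g as CaCO₃.
(a) Equivalents: 104,900 g ÷ 50 g/eq = 2098 eq.
(a) Each mole of Na₂CO₃ supplies 2 eq, so 2098 / 2 = 1049 mol.
(a) Mass: 1049 mol × 106 g/mol = 111,200 g.

(b) Volume: 490 m³ = 490,000 L.
(b) After draining 23% and refilling: 99 × 0.77 + 21 × 0.23 = 81.06 ppm.
(b) Deficit to target: 98 − 81.06 = 16.94 mg/L.
(b) Mass: 16.94 mg/L × 490,000 L = 8301 g cyanuric acid.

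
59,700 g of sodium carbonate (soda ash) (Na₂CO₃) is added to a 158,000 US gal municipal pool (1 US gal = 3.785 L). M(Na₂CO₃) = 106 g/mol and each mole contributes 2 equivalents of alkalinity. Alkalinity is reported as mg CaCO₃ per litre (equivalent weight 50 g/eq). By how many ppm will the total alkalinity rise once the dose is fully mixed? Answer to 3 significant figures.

94.2 ppm

Volume: 158,000 US gal × 3.785 L/gal = 598,030 L.
Moles of Na₂CO₃: 59,700 g ÷ 106 g/mol = 563.2 mol → 1126 eq of alkalinity.
As CaCO₃: 1126 eq × 50 g/eq = 56,320 g.
Rise: 56,320 g / 598,030 L × 1000 = 94.18 mg/L.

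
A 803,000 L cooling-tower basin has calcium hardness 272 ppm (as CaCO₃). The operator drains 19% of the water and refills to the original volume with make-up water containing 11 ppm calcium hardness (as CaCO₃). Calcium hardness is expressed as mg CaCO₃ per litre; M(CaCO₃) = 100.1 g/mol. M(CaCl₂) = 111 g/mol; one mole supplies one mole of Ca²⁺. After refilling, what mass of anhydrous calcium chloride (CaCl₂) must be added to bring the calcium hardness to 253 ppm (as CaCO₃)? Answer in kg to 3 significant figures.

27.2 kg

After draining 19% and refilling: 272 × 0.81 + 11 × 0.19 = 222.41 ppm.
Deficit to target: 253 − 222.41 = 30.59 mg/L.
As CaCO₃: 30.59 mg/L × 803,000 L = 24,560 g; ÷ 100.1 = 245.4 mol Ca²⁺.
Mass: 245.4 × 111 = 27,240 g.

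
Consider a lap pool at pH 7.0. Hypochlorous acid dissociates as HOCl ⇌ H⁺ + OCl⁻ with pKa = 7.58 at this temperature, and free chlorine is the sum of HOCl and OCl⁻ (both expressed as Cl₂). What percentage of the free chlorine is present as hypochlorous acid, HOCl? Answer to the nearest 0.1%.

79.2%

[OCl⁻]/[HOCl] = 10^(pH − pKa) = 10^(7.0 − 7.58) = 10^-0.58 = 0.263.
Fraction as HOCl = 1 / (1 + 0.263) = 0.7917.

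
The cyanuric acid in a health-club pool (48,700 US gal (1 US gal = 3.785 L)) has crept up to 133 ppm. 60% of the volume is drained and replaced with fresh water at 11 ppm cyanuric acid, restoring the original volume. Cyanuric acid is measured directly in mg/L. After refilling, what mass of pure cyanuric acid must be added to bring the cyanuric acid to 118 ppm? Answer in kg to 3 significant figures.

Volume: 48,700 US gal × 3.785 L/gal = 184,330 L.
After draining 60% and refilling: 133 × 0.40 + 11 × 0.60 = 59.8 ppm.
Deficit to target: 118 − 59.8 = 58.2 mg/L.
Mass: 58.2 mg/L × 184,330 L = 10,730 g cyanuric acid.

10.7 kg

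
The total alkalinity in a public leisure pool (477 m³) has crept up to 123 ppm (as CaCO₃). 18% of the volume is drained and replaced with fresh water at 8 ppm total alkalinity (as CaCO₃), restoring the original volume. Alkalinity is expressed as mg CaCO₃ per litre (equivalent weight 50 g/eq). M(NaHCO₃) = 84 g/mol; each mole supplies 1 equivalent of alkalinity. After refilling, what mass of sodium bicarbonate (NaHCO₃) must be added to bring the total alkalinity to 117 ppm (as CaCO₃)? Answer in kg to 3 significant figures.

11.8 kg

Volume: 477 m³ = 477,000 L.
After draining 18% and refilling: 123 × 0.82 + 8 × 0.18 = 102.3 ppm.
Deficit to target: 117 − 102.3 = 14.7 mg/L.
As CaCO₃: 14.7 mg/L × 477,000 L = 7012 g; ÷ 50 g/eq ÷ 1 = 140.2 mol NaHCO₃.
Mass: 140.2 × 84 = 11,780 g.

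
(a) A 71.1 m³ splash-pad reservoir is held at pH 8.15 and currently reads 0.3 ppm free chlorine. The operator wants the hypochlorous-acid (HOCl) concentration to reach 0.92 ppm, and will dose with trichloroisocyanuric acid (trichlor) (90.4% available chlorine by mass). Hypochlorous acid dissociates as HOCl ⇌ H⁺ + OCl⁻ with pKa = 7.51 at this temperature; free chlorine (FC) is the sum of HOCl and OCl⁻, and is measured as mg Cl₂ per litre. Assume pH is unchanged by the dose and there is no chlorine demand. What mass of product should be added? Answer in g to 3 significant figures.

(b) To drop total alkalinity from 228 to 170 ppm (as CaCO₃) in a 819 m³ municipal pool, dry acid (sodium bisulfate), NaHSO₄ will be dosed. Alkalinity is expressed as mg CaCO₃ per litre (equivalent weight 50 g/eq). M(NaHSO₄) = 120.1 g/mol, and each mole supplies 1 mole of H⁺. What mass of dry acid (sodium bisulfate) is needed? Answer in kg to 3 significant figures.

(a) 365 g; (b) 114 kg

(a) Volume: 71.1 m³ = 71,100 L.
(a) [OCl⁻]/[HOCl] = 10^(pH − pKa) = 10^(8.15 − 7.51) = 4.365; fraction as HOCl = 1/(1 + 4.365) = 0.1864.
(a) Free chlorine required for 0.92 ppm HOCl: 0.92 / 0.1864 = 4.936 ppm.
(a) FC to add: 4.936 − 0.3 = 4.636 mg/L as Cl₂.
(a) Cl₂ equivalent: 4.636 mg/L × 71,100 L = 329.6 g.
(a) Product at 90.4% available Cl: 329.6 / 0.904 = 364.6 g.

(b) Volume: 819 m³ = 819,000 L.
(b) Alkalinity to neutralize: (228 − 170) = 58 mg/L as CaCO₃ × 819,000 L = 47,500 g as CaCO₃.
(b) Equivalents of H⁺ required: 47,500 ÷ 50 g/eq = 950 eq = 950 mol NaHSO₄.
(b) Mass of NaHSO₄: 950 × 120.1 = 114,100 g.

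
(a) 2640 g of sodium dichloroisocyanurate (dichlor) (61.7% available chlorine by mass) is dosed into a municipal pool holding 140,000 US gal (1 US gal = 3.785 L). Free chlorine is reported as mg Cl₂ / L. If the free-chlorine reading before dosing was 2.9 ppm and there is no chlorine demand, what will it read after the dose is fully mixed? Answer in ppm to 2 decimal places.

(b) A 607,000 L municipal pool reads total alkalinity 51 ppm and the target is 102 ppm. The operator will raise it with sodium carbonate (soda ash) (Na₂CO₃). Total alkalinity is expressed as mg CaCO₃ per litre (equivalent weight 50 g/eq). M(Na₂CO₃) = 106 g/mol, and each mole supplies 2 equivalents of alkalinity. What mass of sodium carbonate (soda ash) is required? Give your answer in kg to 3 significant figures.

(a) Volume: 140,000 US gal × 3.785 L/gal = 529,900 L.
(a) Available chlorine delivered: 2640 g × 0.617 = 1629 g as Cl₂.
(a) Concentration rise: 1629 g / 529,900 L = 3.074 mg/L = 3.07 ppm.
(a) Final FC: 2.9 + 3.07 = 5.97 ppm.

(b) Alkalinity to add: (102 − 51) = 51 mg/L as CaCO₃ × 607,000 L = 30,960 g as CaCO₃.
(b) Equivalents: 30,960 g ÷ 50 g/eq = 619.1 eq.
(b) Each mole of Na₂CO₃ supplies 2 eq, so 619.1 / 2 = 309.6 mol.
(b) Mass: 309.6 mol × 106 g/mol = 32,810 g.

(a) 5.97 ppm; (b) 32.8 kg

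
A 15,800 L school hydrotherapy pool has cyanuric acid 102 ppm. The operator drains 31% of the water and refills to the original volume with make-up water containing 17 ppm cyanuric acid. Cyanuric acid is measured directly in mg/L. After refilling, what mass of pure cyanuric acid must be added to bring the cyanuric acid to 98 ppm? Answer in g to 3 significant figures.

After draining 31% and refilling: 102 × 0.69 + 17 × 0.31 = 75.65 ppm.
Deficit to target: 98 − 75.65 = 22.35 mg/L.
Mass: 22.35 mg/L × 15,800 L = 353.1 g cyanuric acid.

353 g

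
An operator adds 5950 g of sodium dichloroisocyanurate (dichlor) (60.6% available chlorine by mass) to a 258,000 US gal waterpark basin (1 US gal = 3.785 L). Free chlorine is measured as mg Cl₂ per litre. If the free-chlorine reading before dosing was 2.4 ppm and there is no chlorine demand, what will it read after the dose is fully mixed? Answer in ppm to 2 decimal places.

Volume: 258,000 US gal × 3.785 L/gal = 976,530 L.
Available chlorine delivered: 5950 g × 0.606 = 3606 g as Cl₂.
Concentration rise: 3606 g / 976,530 L = 3.692 mg/L = 3.69 ppm.
Final FC: 2.4 + 3.69 = 6.09 ppm.

6.09 ppm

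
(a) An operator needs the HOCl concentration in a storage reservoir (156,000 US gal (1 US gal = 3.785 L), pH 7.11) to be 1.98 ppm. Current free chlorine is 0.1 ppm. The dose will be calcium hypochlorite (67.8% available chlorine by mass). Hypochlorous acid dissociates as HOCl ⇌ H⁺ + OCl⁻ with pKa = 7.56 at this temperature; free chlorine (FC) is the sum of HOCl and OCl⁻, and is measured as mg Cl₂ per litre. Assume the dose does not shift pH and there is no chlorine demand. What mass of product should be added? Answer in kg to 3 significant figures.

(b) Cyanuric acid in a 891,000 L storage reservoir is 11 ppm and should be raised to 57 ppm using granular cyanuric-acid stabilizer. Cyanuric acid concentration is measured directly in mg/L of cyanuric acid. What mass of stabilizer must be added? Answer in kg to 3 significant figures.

(a) 2.25 kg; (b) 41.0 kg

(a) Volume: 156,000 US gal × 3.785 L/gal = 590,460 L.
(a) [OCl⁻]/[HOCl] = 10^(pH − pKa) = 10^(7.11 − 7.56) = 0.3548; fraction as HOCl = 1/(1 + 0.3548) = 0.7381.
(a) Free chlorine required for 1.98 ppm HOCl: 1.98 / 0.7381 = 2.683 ppm.
(a) FC to add: 2.683 − 0.1 = 2.583 mg/L as Cl₂.
(a) Cl₂ equivalent: 2.583 mg/L × 590,460 L = 1525 g.
(a) Product at 67.8% available Cl: 1525 / 0.678 = 2249 g.

(b) CYA to add: (57 − 11) = 46 mg/L × 891,000 L = 40,990 g cyanuric acid.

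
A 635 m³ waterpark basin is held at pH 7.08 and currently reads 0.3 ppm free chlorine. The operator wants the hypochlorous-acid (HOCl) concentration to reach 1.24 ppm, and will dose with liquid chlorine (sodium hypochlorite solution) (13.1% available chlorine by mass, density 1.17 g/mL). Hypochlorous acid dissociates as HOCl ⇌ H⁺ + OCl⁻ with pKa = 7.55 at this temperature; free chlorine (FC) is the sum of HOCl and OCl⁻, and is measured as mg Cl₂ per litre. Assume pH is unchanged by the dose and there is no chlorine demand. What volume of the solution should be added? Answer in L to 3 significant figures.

Volume: 635 m³ = 635,000 L.
[OCl⁻]/[HOCl] = 10^(pH − pKa) = 10^(7.08 − 7.55) = 0.3388; fraction as HOCl = 1/(1 + 0.3388) = 0.7469.
Free chlorine required for 1.24 ppm HOCl: 1.24 / 0.7469 = 1.66 ppm.
FC to add: 1.66 − 0.3 = 1.36 mg/L as Cl₂.
Cl₂ equivalent: 1.36 mg/L × 635,000 L = 863.7 g.
Product at 13.1% available Cl: 863.7 / 0.131 = 6593 g.
Volume: 6593 g ÷ 1.17 g/mL = 5635 mL.

5.64 L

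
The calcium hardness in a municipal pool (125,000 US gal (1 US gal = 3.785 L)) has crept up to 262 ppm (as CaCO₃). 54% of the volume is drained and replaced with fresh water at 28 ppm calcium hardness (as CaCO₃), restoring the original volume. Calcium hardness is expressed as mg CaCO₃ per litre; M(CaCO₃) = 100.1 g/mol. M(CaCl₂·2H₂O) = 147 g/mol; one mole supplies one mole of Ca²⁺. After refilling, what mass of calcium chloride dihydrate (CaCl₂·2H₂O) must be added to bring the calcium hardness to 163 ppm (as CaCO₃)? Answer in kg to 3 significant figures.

19.0 kg

Volume: 125,000 US gal × 3.785 L/gal = 473,125 L.
After draining 54% and refilling: 262 × 0.46 + 28 × 0.54 = 135.64 ppm.
Deficit to target: 163 − 135.64 = 27.36 mg/L.
As CaCO₃: 27.36 mg/L × 473,125 L = 12,940 g; ÷ 100.1 = 129.3 mol Ca²⁺.
Mass: 129.3 × 147 = 19,010 g.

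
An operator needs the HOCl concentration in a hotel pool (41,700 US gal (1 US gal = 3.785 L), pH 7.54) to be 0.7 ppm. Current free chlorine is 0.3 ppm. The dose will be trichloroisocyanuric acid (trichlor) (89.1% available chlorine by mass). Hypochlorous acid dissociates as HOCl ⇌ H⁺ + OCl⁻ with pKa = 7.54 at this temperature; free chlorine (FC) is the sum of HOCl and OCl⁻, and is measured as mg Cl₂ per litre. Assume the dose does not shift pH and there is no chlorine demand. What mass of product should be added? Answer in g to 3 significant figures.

195 g

Volume: 41,700 US gal × 3.785 L/gal = 157,834 L.
[OCl⁻]/[HOCl] = 10^(pH − pKa) = 10^(7.54 − 7.54) = 1; fraction as HOCl = 1/(1 + 1) = 0.5.
Free chlorine required for 0.7 ppm HOCl: 0.7 / 0.5 = 1.4 ppm.
FC to add: 1.4 − 0.3 = 1.1 mg/L as Cl₂.
Cl₂ equivalent: 1.1 mg/L × 157,834 L = 173.6 g.
Product at 89.1% available Cl: 173.6 / 0.891 = 194.9 g.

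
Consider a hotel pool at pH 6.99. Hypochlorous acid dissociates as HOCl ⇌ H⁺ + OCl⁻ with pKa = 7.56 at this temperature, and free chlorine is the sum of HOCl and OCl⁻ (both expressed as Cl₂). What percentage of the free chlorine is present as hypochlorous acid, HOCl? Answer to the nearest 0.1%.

78.8%

[OCl⁻]/[HOCl] = 10^(pH − pKa) = 10^(6.99 − 7.56) = 10^-0.57 = 0.2692.
Fraction as HOCl = 1 / (1 + 0.2692) = 0.7879.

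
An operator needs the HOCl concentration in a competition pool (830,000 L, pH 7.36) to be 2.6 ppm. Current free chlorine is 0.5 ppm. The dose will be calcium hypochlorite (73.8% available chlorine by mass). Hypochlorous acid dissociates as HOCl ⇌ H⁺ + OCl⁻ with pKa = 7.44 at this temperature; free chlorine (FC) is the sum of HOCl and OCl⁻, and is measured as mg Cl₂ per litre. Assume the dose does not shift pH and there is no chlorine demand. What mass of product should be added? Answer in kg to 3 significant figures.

4.79 kg

[OCl⁻]/[HOCl] = 10^(pH − pKa) = 10^(7.36 − 7.44) = 0.8318; fraction as HOCl = 1/(1 + 0.8318) = 0.5459.
Free chlorine required for 2.6 ppm HOCl: 2.6 / 0.5459 = 4.763 ppm.
FC to add: 4.763 − 0.5 = 4.263 mg/L as Cl₂.
Cl₂ equivalent: 4.263 mg/L × 830,000 L = 3538 g.
Product at 73.8% available Cl: 3538 / 0.738 = 4794 g.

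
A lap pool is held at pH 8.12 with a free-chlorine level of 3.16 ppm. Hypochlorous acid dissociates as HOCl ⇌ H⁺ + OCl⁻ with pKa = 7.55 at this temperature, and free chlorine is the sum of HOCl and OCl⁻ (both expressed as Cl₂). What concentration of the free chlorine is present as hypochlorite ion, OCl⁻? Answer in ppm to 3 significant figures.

[OCl⁻]/[HOCl] = 10^(pH − pKa) = 10^(8.12 − 7.55) = 10^0.57 = 3.715.
Fraction as HOCl = 1 / (1 + 3.715) = 0.2121.
OCl⁻ = (1 − 0.2121) × 3.16 ppm = 2.49 ppm.

2.49 ppm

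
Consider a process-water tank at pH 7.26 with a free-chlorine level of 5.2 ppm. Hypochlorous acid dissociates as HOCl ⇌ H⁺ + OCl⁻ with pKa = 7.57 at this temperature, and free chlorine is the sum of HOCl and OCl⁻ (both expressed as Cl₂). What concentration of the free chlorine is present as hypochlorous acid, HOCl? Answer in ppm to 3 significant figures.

3.49 ppm

[OCl⁻]/[HOCl] = 10^(pH − pKa) = 10^(7.26 − 7.57) = 10^-0.31 = 0.4898.
Fraction as HOCl = 1 / (1 + 0.4898) = 0.6712.
HOCl = 0.6712 × 5.2 ppm = 3.49 ppm.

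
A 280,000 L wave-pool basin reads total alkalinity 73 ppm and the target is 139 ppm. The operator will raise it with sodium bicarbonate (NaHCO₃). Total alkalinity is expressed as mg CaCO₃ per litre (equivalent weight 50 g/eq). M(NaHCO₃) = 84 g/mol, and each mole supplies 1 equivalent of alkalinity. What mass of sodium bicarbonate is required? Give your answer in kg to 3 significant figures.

Alkalinity to add: (139 − 73) = 66 mg/L as CaCO₃ × 280,000 L = 18,480 g as CaCO₃.
Equivalents: 18,480 g ÷ 50 g/eq = 369.6 eq.
NaHCO₃ supplies 1 eq per mole → 369.6 mol.
Mass: 369.6 mol × 84 g/mol = 31,050 g.

31.0 kg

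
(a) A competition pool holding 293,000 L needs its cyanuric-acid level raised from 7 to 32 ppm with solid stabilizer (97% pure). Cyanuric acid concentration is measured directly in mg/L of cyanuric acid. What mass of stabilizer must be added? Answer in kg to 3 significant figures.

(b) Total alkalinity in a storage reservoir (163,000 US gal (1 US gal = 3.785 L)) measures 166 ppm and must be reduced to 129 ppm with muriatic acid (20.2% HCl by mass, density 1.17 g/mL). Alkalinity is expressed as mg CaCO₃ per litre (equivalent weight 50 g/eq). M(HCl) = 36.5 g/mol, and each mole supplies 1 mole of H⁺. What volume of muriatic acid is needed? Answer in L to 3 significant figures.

(a) CYA to add: (32 − 7) = 25 mg/L × 293,000 L = 7325 g cyanuric acid.
(a) At 97% purity: 7325 / 0.97 = 7552 g product.

(b) Volume: 163,000 US gal × 3.785 L/gal = 616,955 L.
(b) Alkalinity to neutralize: (166 − 129) = 37 mg/L as CaCO₃ × 616,955 L = 22,830 g as CaCO₃.
(b) Equivalents of H⁺ required: 22,830 ÷ 50 g/eq = 456.5 eq = 456.5 mol HCl.
(b) Mass of HCl: 456.5 × 36.5 = 16,660 g.
(b) Mass of 20.2% solution: 16,660 / 0.202 = 82,490 g.
(b) Volume: 82,490 g ÷ 1.17 g/mL = 70,510 mL.

(a) 7.55 kg; (b) 70.5 L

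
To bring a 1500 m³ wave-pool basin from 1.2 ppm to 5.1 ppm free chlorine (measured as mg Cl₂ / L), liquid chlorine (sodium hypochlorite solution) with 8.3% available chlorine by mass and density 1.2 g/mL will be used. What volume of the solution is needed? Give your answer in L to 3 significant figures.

58.7 L

Volume: 1500 m³ = 1,500,000 L.
Chlorine deficit: 5.1 − 1.2 = 3.9 ppm = 3.9 mg/L as Cl₂.
Cl₂ equivalent needed: 3.9 mg/L × 1,500,000 L = 5,850,000 mg = 5850 g.
Product at 8.3% available chlorine: 5850 / 0.083 = 70,480 g.
Volume at density 1.2 g/mL: 70,480 g ÷ 1.2 g/mL = 58,730 mL.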